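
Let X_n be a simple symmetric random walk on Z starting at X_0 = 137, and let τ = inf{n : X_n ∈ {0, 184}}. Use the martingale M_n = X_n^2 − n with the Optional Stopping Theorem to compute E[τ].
E[τ] = 6439

M_n = X_n^2 − n is a martingale (since E[X_{n+1}^2 | F_n] = X_n^2 + 1). By OST (τ has finite mean in a bounded region), E[M_τ] = E[M_0] = X_0^2 − 0 = 137^2 = 18769. Also E[M_τ] = E[X_τ^2] − E[τ]. The walk exits at 0 or 184, with P(hit 184 first) = 137/184, so E[X_τ^2] = 184^2 · 137/184 + 0 = 25208. Thus E[τ] = E[X_τ^2] − E[M_τ] = 25208 − 18769 = 6439 = 137(184 − 137) = 6439.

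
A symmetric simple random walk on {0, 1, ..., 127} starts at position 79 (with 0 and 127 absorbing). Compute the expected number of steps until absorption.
E[τ | X_0 = 79] = 3792

Let v_k = E[τ | X_0 = k]. Boundary: v_0 = v_127 = 0. Recurrence: v_k = 1 + (v_{k-1} + v_{k+1})/2 for 1 ≤ k ≤ 126. The particular solution to v_k − (v_{k-1} + v_{k+1})/2 = 1 is v_k = −k^2. Adding homogeneous solution A + B k and matching boundaries gives v_k = k (127 − k). Substituting k = 79: v_79 = 79 · 48 = 3792.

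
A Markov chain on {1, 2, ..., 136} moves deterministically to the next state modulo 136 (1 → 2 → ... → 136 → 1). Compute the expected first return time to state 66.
E[T_66 | X_0 = 66] = 136

The chain cycles deterministically, so starting at state 66 it returns in exactly 136 steps. Equivalently, the stationary distribution is uniform π_j = 1/136 for every state j, so by Kac's formula E[T_66] = 1/π_66 = 136.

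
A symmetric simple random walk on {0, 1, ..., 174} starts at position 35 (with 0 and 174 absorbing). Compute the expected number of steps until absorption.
E[τ | X_0 = 35] = 4865

Let v_k = E[τ | X_0 = k]. Boundary: v_0 = v_174 = 0. Recurrence: v_k = 1 + (v_{k-1} + v_{k+1})/2 for 1 ≤ k ≤ 173. The particular solution to v_k − (v_{k-1} + v_{k+1})/2 = 1 is v_k = −k^2. Adding homogeneous solution A + B k and matching boundaries gives v_k = k (174 − k). Substituting k = 35: v_35 = 35 · 139 = 4865.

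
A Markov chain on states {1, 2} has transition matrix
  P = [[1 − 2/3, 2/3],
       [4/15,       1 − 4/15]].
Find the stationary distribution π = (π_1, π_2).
π_1 = 2/7, π_2 = 5/7

Solve πP = π with π_1 + π_2 = 1. From πP = π: π_1 · (1 − 2/3) + π_2 · 4/15 = π_1 ⇒ π_2 · 4/15 = π_1 · 2/3 ⇒ π_2/π_1 = (2/3)/(4/15) = 5/2. Together with π_1 + π_2 = 1:
  π_1 = (4/15)/(2/3 + 4/15) = (4/15)/(14/15) = 2/7,
  π_2 = (2/3)/(2/3 + 4/15) = (2/3)/(14/15) = 5/7.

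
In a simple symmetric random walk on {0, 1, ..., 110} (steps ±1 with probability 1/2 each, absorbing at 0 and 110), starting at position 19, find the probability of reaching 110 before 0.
P(hit 110 before 0) = 19/110

Let u_k = P(hit 110 before 0 | start at k). Then u_0 = 0, u_110 = 1, and u_k = u_{k-1}/2 + u_{k+1}/2 for 1 ≤ k ≤ 109. This harmonic recurrence is solved by u_k = k/110, giving u_19 = 19/110.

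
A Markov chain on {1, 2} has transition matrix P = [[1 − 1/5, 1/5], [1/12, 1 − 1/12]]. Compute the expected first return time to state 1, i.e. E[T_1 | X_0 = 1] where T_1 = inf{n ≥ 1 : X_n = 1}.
E[T_1 | X_0 = 1] = 1/π_1 = 17/5

For an irreducible recurrent Markov chain with stationary distribution π, E[T_i | X_0 = i] = 1/π_i (Kac's formula). Here π_1 = (1/12)/(1/5 + 1/12) = (1/12)/(17/60) = 5/17, so E[T_1 | X_0 = 1] = 1/π_1 = (1/5 + 1/12)/(1/12) = (17/60)/(1/12) = 17/5.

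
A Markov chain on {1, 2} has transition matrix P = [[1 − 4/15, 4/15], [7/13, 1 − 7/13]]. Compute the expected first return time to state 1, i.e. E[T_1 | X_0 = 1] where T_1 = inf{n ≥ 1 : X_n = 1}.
E[T_1 | X_0 = 1] = 1/π_1 = 157/105

For an irreducible recurrent Markov chain with stationary distribution π, E[T_i | X_0 = i] = 1/π_i (Kac's formula). Here π_1 = (7/13)/(4/15 + 7/13) = (7/13)/(157/195) = 105/157, so E[T_1 | X_0 = 1] = 1/π_1 = (4/15 + 7/13)/(7/13) = (157/195)/(7/13) = 157/105.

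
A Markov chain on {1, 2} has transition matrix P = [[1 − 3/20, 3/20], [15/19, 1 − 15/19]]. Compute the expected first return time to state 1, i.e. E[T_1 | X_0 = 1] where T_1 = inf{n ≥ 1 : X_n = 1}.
E[T_1 | X_0 = 1] = 1/π_1 = 119/100

For an irreducible recurrent Markov chain with stationary distribution π, E[T_i | X_0 = i] = 1/π_i (Kac's formula). Here π_1 = (15/19)/(3/20 + 15/19) = (15/19)/(357/380) = 100/119, so E[T_1 | X_0 = 1] = 1/π_1 = (3/20 + 15/19)/(15/19) = (357/380)/(15/19) = 119/100.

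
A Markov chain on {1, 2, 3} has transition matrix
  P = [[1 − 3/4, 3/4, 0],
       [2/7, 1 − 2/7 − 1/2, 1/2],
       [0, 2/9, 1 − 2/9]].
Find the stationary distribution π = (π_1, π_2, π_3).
π = (32/305, 84/305, 189/305)

This is a birth-death chain on three states, which satisfies detailed balance: π_1 · P_{12} = π_2 · P_{21} and π_2 · P_{23} = π_3 · P_{32}.
From π_1 · 3/4 = π_2 · 2/7: π_2/π_1 = (3/4)/(2/7) = 21/8.
From π_2 · 1/2 = π_3 · 2/9: π_3/π_2 = (1/2)/(2/9) = 9/4.
Take π_1 proportional to 1; then unnormalized π = (1, 21/8, 189/32). Normalize by dividing by the sum 305/32:
  π = (32/305, 84/305, 189/305).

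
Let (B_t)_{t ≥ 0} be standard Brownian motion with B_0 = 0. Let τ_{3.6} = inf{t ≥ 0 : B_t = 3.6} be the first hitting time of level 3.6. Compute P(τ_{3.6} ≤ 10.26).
P(τ_{3.6} ≤ 10.26) = 2(1 − Φ(3.6/√10.26)) = 2(1 − Φ(1.1239)) ≈ 0.2611

By the reflection principle for standard BM, P(τ_b ≤ t) = 2 · P(B_t ≥ b). Since B_t ~ N(0, t), P(B_t ≥ 3.6) = 1 − Φ(3.6/√t) = 1 − Φ(3.6/√10.26) = 1 − Φ(1.1239) ≈ 0.13053. Doubling: P(τ_{3.6} ≤ 10.26) ≈ 2 · 0.13053 = 0.26106 ≈ 0.2611.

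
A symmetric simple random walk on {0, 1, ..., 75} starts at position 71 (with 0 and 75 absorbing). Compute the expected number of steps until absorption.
E[τ | X_0 = 71] = 284

Let v_k = E[τ | X_0 = k]. Boundary: v_0 = v_75 = 0. Recurrence: v_k = 1 + (v_{k-1} + v_{k+1})/2 for 1 ≤ k ≤ 74. The particular solution to v_k − (v_{k-1} + v_{k+1})/2 = 1 is v_k = −k^2. Adding homogeneous solution A + B k and matching boundaries gives v_k = k (75 − k). Substituting k = 71: v_71 = 71 · 4 = 284.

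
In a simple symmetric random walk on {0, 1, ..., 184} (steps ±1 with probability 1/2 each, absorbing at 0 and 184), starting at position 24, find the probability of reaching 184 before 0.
P(hit 184 before 0) = 24/184 = 3/23

Let u_k = P(hit 184 before 0 | start at k). Then u_0 = 0, u_184 = 1, and u_k = u_{k-1}/2 + u_{k+1}/2 for 1 ≤ k ≤ 183. This harmonic recurrence is solved by u_k = k/184, giving u_24 = 24/184 = 3/23.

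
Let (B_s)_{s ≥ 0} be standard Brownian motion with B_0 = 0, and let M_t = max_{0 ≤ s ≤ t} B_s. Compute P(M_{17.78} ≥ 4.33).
P(M_{17.78} ≥ 4.33) = 2·P(B_{17.78} ≥ 4.33) = 2(1 − Φ(4.33/√17.78)) ≈ 0.3045

By the reflection principle for Brownian motion, P(M_t ≥ a) = 2 · P(B_t ≥ a) for a ≥ 0. Since B_t ~ N(0, t), P(B_t ≥ 4.33) = 1 − Φ(4.33/√t) = 1 − Φ(4.33/√17.78) = 1 − Φ(1.0269). So
  P(M_{17.78} ≥ 4.33) = 2(1 − Φ(1.0269)) ≈ 0.3045.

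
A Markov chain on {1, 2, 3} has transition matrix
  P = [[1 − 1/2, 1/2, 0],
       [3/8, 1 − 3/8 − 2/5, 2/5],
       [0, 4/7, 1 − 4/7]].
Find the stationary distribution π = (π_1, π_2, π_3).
π = (15/49, 20/49, 2/7)

This is a birth-death chain on three states, which satisfies detailed balance: π_1 · P_{12} = π_2 · P_{21} and π_2 · P_{23} = π_3 · P_{32}.
From π_1 · 1/2 = π_2 · 3/8: π_2/π_1 = (1/2)/(3/8) = 4/3.
From π_2 · 2/5 = π_3 · 4/7: π_3/π_2 = (2/5)/(4/7) = 7/10.
Take π_1 proportional to 1; then unnormalized π = (1, 4/3, 14/15). Normalize by dividing by the sum 49/15:
  π = (15/49, 20/49, 2/7).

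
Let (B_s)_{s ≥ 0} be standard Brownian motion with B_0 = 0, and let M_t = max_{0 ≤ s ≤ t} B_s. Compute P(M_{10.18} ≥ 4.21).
P(M_{10.18} ≥ 4.21) = 2·P(B_{10.18} ≥ 4.21) = 2(1 − Φ(4.21/√10.18)) ≈ 0.1870

By the reflection principle for Brownian motion, P(M_t ≥ a) = 2 · P(B_t ≥ a) for a ≥ 0. Since B_t ~ N(0, t), P(B_t ≥ 4.21) = 1 − Φ(4.21/√t) = 1 − Φ(4.21/√10.18) = 1 − Φ(1.3195). So
  P(M_{10.18} ≥ 4.21) = 2(1 − Φ(1.3195)) ≈ 0.1870.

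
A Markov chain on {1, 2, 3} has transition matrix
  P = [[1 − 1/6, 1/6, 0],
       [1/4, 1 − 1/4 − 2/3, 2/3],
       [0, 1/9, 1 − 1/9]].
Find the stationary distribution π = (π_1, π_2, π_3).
π = (3/17, 2/17, 12/17)

This is a birth-death chain on three states, which satisfies detailed balance: π_1 · P_{12} = π_2 · P_{21} and π_2 · P_{23} = π_3 · P_{32}.
From π_1 · 1/6 = π_2 · 1/4: π_2/π_1 = (1/6)/(1/4) = 2/3.
From π_2 · 2/3 = π_3 · 1/9: π_3/π_2 = (2/3)/(1/9) = 6.
Take π_1 proportional to 1; then unnormalized π = (1, 2/3, 4). Normalize by dividing by the sum 17/3:
  π = (3/17, 2/17, 12/17).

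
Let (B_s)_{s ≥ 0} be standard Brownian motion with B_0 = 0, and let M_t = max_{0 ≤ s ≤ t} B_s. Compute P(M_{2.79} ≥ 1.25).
P(M_{2.79} ≥ 1.25) = 2·P(B_{2.79} ≥ 1.25) = 2(1 − Φ(1.25/√2.79)) ≈ 0.4542

By the reflection principle for Brownian motion, P(M_t ≥ a) = 2 · P(B_t ≥ a) for a ≥ 0. Since B_t ~ N(0, t), P(B_t ≥ 1.25) = 1 − Φ(1.25/√t) = 1 − Φ(1.25/√2.79) = 1 − Φ(0.7484). So
  P(M_{2.79} ≥ 1.25) = 2(1 − Φ(0.7484)) ≈ 0.4542.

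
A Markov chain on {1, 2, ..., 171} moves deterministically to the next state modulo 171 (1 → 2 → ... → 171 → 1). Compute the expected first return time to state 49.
E[T_49 | X_0 = 49] = 171

The chain cycles deterministically, so starting at state 49 it returns in exactly 171 steps. Equivalently, the stationary distribution is uniform π_j = 1/171 for every state j, so by Kac's formula E[T_49] = 1/π_49 = 171.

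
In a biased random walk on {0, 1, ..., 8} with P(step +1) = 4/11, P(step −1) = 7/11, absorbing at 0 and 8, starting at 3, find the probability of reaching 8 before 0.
P(hit 8 before 0) = (1 − (7/4)^3) / (1 − (7/4)^8) = 95232/1899755

Let u_k denote P(reach 8 before 0 | start at k). Boundary: u_0 = 0, u_8 = 1. Recurrence: u_k = 4/11·u_{k+1} + 7/11·u_{k-1} for 1 ≤ k ≤ 7. Try u_k = A + B·r^k with r = q/p = (7/11)/(4/11) = 7/4. Substitution satisfies the recurrence; boundary conditions give:
  u_k = (1 − r^k) / (1 − r^N) = (1 − (7/4)^3) / (1 − (7/4)^8) = 95232/1899755.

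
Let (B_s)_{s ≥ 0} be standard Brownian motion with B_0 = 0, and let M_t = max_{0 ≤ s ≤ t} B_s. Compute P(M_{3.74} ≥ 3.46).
P(M_{3.74} ≥ 3.46) = 2·P(B_{3.74} ≥ 3.46) = 2(1 − Φ(3.46/√3.74)) ≈ 0.0736

By the reflection principle for Brownian motion, P(M_t ≥ a) = 2 · P(B_t ≥ a) for a ≥ 0. Since B_t ~ N(0, t), P(B_t ≥ 3.46) = 1 − Φ(3.46/√t) = 1 − Φ(3.46/√3.74) = 1 − Φ(1.7891). So
  P(M_{3.74} ≥ 3.46) = 2(1 − Φ(1.7891)) ≈ 0.0736.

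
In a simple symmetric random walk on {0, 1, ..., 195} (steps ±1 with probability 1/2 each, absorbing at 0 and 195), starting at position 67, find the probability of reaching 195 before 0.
P(hit 195 before 0) = 67/195

Let u_k = P(hit 195 before 0 | start at k). Then u_0 = 0, u_195 = 1, and u_k = u_{k-1}/2 + u_{k+1}/2 for 1 ≤ k ≤ 194. This harmonic recurrence is solved by u_k = k/195, giving u_67 = 67/195.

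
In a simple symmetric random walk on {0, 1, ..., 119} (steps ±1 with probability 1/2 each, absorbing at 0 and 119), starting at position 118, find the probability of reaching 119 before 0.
P(hit 119 before 0) = 118/119

Let u_k = P(hit 119 before 0 | start at k). Then u_0 = 0, u_119 = 1, and u_k = u_{k-1}/2 + u_{k+1}/2 for 1 ≤ k ≤ 118. This harmonic recurrence is solved by u_k = k/119, giving u_118 = 118/119.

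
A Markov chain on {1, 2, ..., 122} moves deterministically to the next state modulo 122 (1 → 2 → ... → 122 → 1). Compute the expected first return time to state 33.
E[T_33 | X_0 = 33] = 122

The chain cycles deterministically, so starting at state 33 it returns in exactly 122 steps. Equivalently, the stationary distribution is uniform π_j = 1/122 for every state j, so by Kac's formula E[T_33] = 1/π_33 = 122.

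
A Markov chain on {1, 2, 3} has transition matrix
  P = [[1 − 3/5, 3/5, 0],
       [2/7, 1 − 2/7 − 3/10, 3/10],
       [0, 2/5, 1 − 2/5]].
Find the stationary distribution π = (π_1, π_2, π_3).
π = (40/187, 84/187, 63/187)

This is a birth-death chain on three states, which satisfies detailed balance: π_1 · P_{12} = π_2 · P_{21} and π_2 · P_{23} = π_3 · P_{32}.
From π_1 · 3/5 = π_2 · 2/7: π_2/π_1 = (3/5)/(2/7) = 21/10.
From π_2 · 3/10 = π_3 · 2/5: π_3/π_2 = (3/10)/(2/5) = 3/4.
Take π_1 proportional to 1; then unnormalized π = (1, 21/10, 63/40). Normalize by dividing by the sum 187/40:
  π = (40/187, 84/187, 63/187).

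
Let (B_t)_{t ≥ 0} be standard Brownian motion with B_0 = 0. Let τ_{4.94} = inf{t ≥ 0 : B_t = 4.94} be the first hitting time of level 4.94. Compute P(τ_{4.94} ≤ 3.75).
P(τ_{4.94} ≤ 3.75) = 2(1 − Φ(4.94/√3.75)) = 2(1 − Φ(2.5510)) ≈ 0.0107

By the reflection principle for standard BM, P(τ_b ≤ t) = 2 · P(B_t ≥ b). Since B_t ~ N(0, t), P(B_t ≥ 4.94) = 1 − Φ(4.94/√t) = 1 − Φ(4.94/√3.75) = 1 − Φ(2.5510) ≈ 0.00537. Doubling: P(τ_{4.94} ≤ 3.75) ≈ 2 · 0.00537 = 0.01074 ≈ 0.0107.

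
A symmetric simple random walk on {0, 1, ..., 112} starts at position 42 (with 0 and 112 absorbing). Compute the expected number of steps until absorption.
E[τ | X_0 = 42] = 2940

Let v_k = E[τ | X_0 = k]. Boundary: v_0 = v_112 = 0. Recurrence: v_k = 1 + (v_{k-1} + v_{k+1})/2 for 1 ≤ k ≤ 111. The particular solution to v_k − (v_{k-1} + v_{k+1})/2 = 1 is v_k = −k^2. Adding homogeneous solution A + B k and matching boundaries gives v_k = k (112 − k). Substituting k = 42: v_42 = 42 · 70 = 2940.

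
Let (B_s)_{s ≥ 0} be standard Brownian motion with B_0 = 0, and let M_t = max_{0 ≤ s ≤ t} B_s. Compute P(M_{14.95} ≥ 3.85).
P(M_{14.95} ≥ 3.85) = 2·P(B_{14.95} ≥ 3.85) = 2(1 − Φ(3.85/√14.95)) ≈ 0.3194

By the reflection principle for Brownian motion, P(M_t ≥ a) = 2 · P(B_t ≥ a) for a ≥ 0. Since B_t ~ N(0, t), P(B_t ≥ 3.85) = 1 − Φ(3.85/√t) = 1 − Φ(3.85/√14.95) = 1 − Φ(0.9957). So
  P(M_{14.95} ≥ 3.85) = 2(1 − Φ(0.9957)) ≈ 0.3194.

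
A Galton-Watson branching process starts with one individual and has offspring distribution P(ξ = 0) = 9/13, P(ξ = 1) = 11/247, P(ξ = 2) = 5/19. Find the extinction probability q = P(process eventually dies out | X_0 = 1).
q = 1

Mean offspring μ = 0·9/13 + 1·11/247 + 2·5/19 = 141/247 ≤ 1. For μ ≤ 1 with offspring not concentrated at 1, the Galton-Watson process goes extinct almost surely, so q = 1.
(Algebraic check: The pgf is f(s) = 9/13 + 11/247·s + 5/19·s². The extinction probability q is the smallest fixed point of f in [0, 1]. Setting s = f(s):
  5/19·s² + (11/247 − 1)·s + 9/13 = 0
  5/19·s² − (9/13 + 5/19)·s + 9/13 = 0
which factors as (s − 1)·(5/19·s − 9/13) = 0, giving roots s = 1 and s = (9/13)/(5/19) = 171/65. Since 171/65 ≥ 1, the smallest root in [0, 1] is s = 1.)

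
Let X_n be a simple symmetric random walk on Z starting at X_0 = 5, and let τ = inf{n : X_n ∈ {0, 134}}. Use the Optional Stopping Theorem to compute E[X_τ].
E[X_τ] = 5

X_n is a martingale and τ is a bounded-mean stopping time (indeed τ is finite a.s. with bounded expectation since the walk is in a bounded region). By the OST, E[X_τ] = E[X_0] = 5. Equivalently: E[X_τ] = 134 · P(hit 134 first) + 0 · P(hit 0 first) = 134 · (5/134) = 5.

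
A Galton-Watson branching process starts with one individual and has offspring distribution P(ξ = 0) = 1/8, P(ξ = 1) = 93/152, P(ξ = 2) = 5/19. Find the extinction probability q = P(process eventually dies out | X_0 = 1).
q = 19/40

The pgf is f(s) = 1/8 + 93/152·s + 5/19·s². The extinction probability q is the smallest fixed point of f in [0, 1]. Setting s = f(s):
  5/19·s² + (93/152 − 1)·s + 1/8 = 0
  5/19·s² − (1/8 + 5/19)·s + 1/8 = 0
which factors as (s − 1)·(5/19·s − 1/8) = 0, giving roots s = 1 and s = (1/8)/(5/19) = 19/40.
Mean offspring μ = 93/152 + 2·5/19 = 173/152 > 1 (supercritical), so q < 1. The extinction probability is the smaller root: q = (1/8)/(5/19) = 19/40.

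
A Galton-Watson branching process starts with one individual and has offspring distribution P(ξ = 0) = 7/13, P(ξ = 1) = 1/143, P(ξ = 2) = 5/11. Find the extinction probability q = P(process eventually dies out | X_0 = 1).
q = 1

Mean offspring μ = 0·7/13 + 1·1/143 + 2·5/11 = 131/143 ≤ 1. For μ ≤ 1 with offspring not concentrated at 1, the Galton-Watson process goes extinct almost surely, so q = 1.
(Algebraic check: The pgf is f(s) = 7/13 + 1/143·s + 5/11·s². The extinction probability q is the smallest fixed point of f in [0, 1]. Setting s = f(s):
  5/11·s² + (1/143 − 1)·s + 7/13 = 0
  5/11·s² − (7/13 + 5/11)·s + 7/13 = 0
which factors as (s − 1)·(5/11·s − 7/13) = 0, giving roots s = 1 and s = (7/13)/(5/11) = 77/65. Since 77/65 ≥ 1, the smallest root in [0, 1] is s = 1.)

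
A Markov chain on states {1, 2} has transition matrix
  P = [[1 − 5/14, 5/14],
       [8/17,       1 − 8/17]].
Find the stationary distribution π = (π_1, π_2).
π_1 = 112/197, π_2 = 85/197

Solve πP = π with π_1 + π_2 = 1. From πP = π: π_1 · (1 − 5/14) + π_2 · 8/17 = π_1 ⇒ π_2 · 8/17 = π_1 · 5/14 ⇒ π_2/π_1 = (5/14)/(8/17) = 85/112. Together with π_1 + π_2 = 1:
  π_1 = (8/17)/(5/14 + 8/17) = (8/17)/(197/238) = 112/197,
  π_2 = (5/14)/(5/14 + 8/17) = (5/14)/(197/238) = 85/197.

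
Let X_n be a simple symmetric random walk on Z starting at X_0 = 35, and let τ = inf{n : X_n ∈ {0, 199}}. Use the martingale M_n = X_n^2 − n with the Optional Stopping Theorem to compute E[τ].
E[τ] = 5740

M_n = X_n^2 − n is a martingale (since E[X_{n+1}^2 | F_n] = X_n^2 + 1). By OST (τ has finite mean in a bounded region), E[M_τ] = E[M_0] = X_0^2 − 0 = 35^2 = 1225. Also E[M_τ] = E[X_τ^2] − E[τ]. The walk exits at 0 or 199, with P(hit 199 first) = 35/199, so E[X_τ^2] = 199^2 · 35/199 + 0 = 6965. Thus E[τ] = E[X_τ^2] − E[M_τ] = 6965 − 1225 = 5740 = 35(199 − 35) = 5740.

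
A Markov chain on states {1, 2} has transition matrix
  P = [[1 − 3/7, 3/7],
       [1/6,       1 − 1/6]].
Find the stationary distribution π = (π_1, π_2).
π_1 = 7/25, π_2 = 18/25

Solve πP = π with π_1 + π_2 = 1. From πP = π: π_1 · (1 − 3/7) + π_2 · 1/6 = π_1 ⇒ π_2 · 1/6 = π_1 · 3/7 ⇒ π_2/π_1 = (3/7)/(1/6) = 18/7. Together with π_1 + π_2 = 1:
  π_1 = (1/6)/(3/7 + 1/6) = (1/6)/(25/42) = 7/25,
  π_2 = (3/7)/(3/7 + 1/6) = (3/7)/(25/42) = 18/25.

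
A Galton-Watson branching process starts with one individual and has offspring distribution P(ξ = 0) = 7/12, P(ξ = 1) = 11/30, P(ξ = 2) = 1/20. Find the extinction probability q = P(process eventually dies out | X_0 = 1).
q = 1

Mean offspring μ = 0·7/12 + 1·11/30 + 2·1/20 = 7/15 ≤ 1. For μ ≤ 1 with offspring not concentrated at 1, the Galton-Watson process goes extinct almost surely, so q = 1.
(Algebraic check: The pgf is f(s) = 7/12 + 11/30·s + 1/20·s². The extinction probability q is the smallest fixed point of f in [0, 1]. Setting s = f(s):
  1/20·s² + (11/30 − 1)·s + 7/12 = 0
  1/20·s² − (7/12 + 1/20)·s + 7/12 = 0
which factors as (s − 1)·(1/20·s − 7/12) = 0, giving roots s = 1 and s = (7/12)/(1/20) = 35/3. Since 35/3 ≥ 1, the smallest root in [0, 1] is s = 1.)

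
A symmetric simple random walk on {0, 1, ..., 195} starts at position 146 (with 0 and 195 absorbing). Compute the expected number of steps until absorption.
E[τ | X_0 = 146] = 7154

Let v_k = E[τ | X_0 = k]. Boundary: v_0 = v_195 = 0. Recurrence: v_k = 1 + (v_{k-1} + v_{k+1})/2 for 1 ≤ k ≤ 194. The particular solution to v_k − (v_{k-1} + v_{k+1})/2 = 1 is v_k = −k^2. Adding homogeneous solution A + B k and matching boundaries gives v_k = k (195 − k). Substituting k = 146: v_146 = 146 · 49 = 7154.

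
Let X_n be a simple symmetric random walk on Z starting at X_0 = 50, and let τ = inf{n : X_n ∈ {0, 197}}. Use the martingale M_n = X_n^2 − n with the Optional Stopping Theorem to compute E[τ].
E[τ] = 7350

M_n = X_n^2 − n is a martingale (since E[X_{n+1}^2 | F_n] = X_n^2 + 1). By OST (τ has finite mean in a bounded region), E[M_τ] = E[M_0] = X_0^2 − 0 = 50^2 = 2500. Also E[M_τ] = E[X_τ^2] − E[τ]. The walk exits at 0 or 197, with P(hit 197 first) = 50/197, so E[X_τ^2] = 197^2 · 50/197 + 0 = 9850. Thus E[τ] = E[X_τ^2] − E[M_τ] = 9850 − 2500 = 7350 = 50(197 − 50) = 7350.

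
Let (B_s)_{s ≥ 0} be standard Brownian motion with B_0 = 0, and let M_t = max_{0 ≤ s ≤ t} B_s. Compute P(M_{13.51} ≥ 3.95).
P(M_{13.51} ≥ 3.95) = 2·P(B_{13.51} ≥ 3.95) = 2(1 − Φ(3.95/√13.51)) ≈ 0.2825

By the reflection principle for Brownian motion, P(M_t ≥ a) = 2 · P(B_t ≥ a) for a ≥ 0. Since B_t ~ N(0, t), P(B_t ≥ 3.95) = 1 − Φ(3.95/√t) = 1 − Φ(3.95/√13.51) = 1 − Φ(1.0747). So
  P(M_{13.51} ≥ 3.95) = 2(1 − Φ(1.0747)) ≈ 0.2825.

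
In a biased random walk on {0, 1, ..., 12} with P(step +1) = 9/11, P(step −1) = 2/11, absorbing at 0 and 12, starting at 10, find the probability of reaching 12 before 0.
P(hit 12 before 0) = (1 − (2/9)^10) / (1 − (2/9)^12) = 3667914981/3667916005

Let u_k denote P(reach 12 before 0 | start at k). Boundary: u_0 = 0, u_12 = 1. Recurrence: u_k = 9/11·u_{k+1} + 2/11·u_{k-1} for 1 ≤ k ≤ 11. Try u_k = A + B·r^k with r = q/p = (2/11)/(9/11) = 2/9. Substitution satisfies the recurrence; boundary conditions give:
  u_k = (1 − r^k) / (1 − r^N) = (1 − (2/9)^10) / (1 − (2/9)^12) = 3667914981/3667916005.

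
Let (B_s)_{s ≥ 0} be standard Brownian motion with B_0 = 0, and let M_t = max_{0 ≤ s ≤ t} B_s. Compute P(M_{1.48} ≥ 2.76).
P(M_{1.48} ≥ 2.76) = 2·P(B_{1.48} ≥ 2.76) = 2(1 − Φ(2.76/√1.48)) ≈ 0.0233

By the reflection principle for Brownian motion, P(M_t ≥ a) = 2 · P(B_t ≥ a) for a ≥ 0. Since B_t ~ N(0, t), P(B_t ≥ 2.76) = 1 − Φ(2.76/√t) = 1 − Φ(2.76/√1.48) = 1 − Φ(2.2687). So
  P(M_{1.48} ≥ 2.76) = 2(1 − Φ(2.2687)) ≈ 0.0233.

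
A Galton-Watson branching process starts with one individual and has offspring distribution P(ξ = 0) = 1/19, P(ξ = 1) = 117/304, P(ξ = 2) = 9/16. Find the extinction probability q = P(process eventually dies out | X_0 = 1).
q = 16/171

The pgf is f(s) = 1/19 + 117/304·s + 9/16·s². The extinction probability q is the smallest fixed point of f in [0, 1]. Setting s = f(s):
  9/16·s² + (117/304 − 1)·s + 1/19 = 0
  9/16·s² − (1/19 + 9/16)·s + 1/19 = 0
which factors as (s − 1)·(9/16·s − 1/19) = 0, giving roots s = 1 and s = (1/19)/(9/16) = 16/171.
Mean offspring μ = 117/304 + 2·9/16 = 459/304 > 1 (supercritical), so q < 1. The extinction probability is the smaller root: q = (1/19)/(9/16) = 16/171.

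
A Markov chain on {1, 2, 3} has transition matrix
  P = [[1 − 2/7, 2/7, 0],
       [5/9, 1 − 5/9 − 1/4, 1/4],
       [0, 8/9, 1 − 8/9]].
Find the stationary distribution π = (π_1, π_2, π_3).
π = (560/929, 288/929, 81/929)

This is a birth-death chain on three states, which satisfies detailed balance: π_1 · P_{12} = π_2 · P_{21} and π_2 · P_{23} = π_3 · P_{32}.
From π_1 · 2/7 = π_2 · 5/9: π_2/π_1 = (2/7)/(5/9) = 18/35.
From π_2 · 1/4 = π_3 · 8/9: π_3/π_2 = (1/4)/(8/9) = 9/32.
Take π_1 proportional to 1; then unnormalized π = (1, 18/35, 81/560). Normalize by dividing by the sum 929/560:
  π = (560/929, 288/929, 81/929).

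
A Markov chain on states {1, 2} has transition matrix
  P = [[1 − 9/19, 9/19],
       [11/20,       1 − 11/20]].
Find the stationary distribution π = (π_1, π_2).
π_1 = 209/389, π_2 = 180/389

Solve πP = π with π_1 + π_2 = 1. From πP = π: π_1 · (1 − 9/19) + π_2 · 11/20 = π_1 ⇒ π_2 · 11/20 = π_1 · 9/19 ⇒ π_2/π_1 = (9/19)/(11/20) = 180/209. Together with π_1 + π_2 = 1:
  π_1 = (11/20)/(9/19 + 11/20) = (11/20)/(389/380) = 209/389,
  π_2 = (9/19)/(9/19 + 11/20) = (9/19)/(389/380) = 180/389.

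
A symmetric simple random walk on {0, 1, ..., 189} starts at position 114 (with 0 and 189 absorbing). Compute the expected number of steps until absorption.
E[τ | X_0 = 114] = 8550

Let v_k = E[τ | X_0 = k]. Boundary: v_0 = v_189 = 0. Recurrence: v_k = 1 + (v_{k-1} + v_{k+1})/2 for 1 ≤ k ≤ 188. The particular solution to v_k − (v_{k-1} + v_{k+1})/2 = 1 is v_k = −k^2. Adding homogeneous solution A + B k and matching boundaries gives v_k = k (189 − k). Substituting k = 114: v_114 = 114 · 75 = 8550.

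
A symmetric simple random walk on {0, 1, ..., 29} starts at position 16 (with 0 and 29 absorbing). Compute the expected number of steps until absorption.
E[τ | X_0 = 16] = 208

Let v_k = E[τ | X_0 = k]. Boundary: v_0 = v_29 = 0. Recurrence: v_k = 1 + (v_{k-1} + v_{k+1})/2 for 1 ≤ k ≤ 28. The particular solution to v_k − (v_{k-1} + v_{k+1})/2 = 1 is v_k = −k^2. Adding homogeneous solution A + B k and matching boundaries gives v_k = k (29 − k). Substituting k = 16: v_16 = 16 · 13 = 208.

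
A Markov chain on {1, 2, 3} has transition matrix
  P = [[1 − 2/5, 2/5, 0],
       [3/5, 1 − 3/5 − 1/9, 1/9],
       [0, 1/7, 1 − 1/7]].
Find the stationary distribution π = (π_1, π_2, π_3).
π = (27/59, 18/59, 14/59)

This is a birth-death chain on three states, which satisfies detailed balance: π_1 · P_{12} = π_2 · P_{21} and π_2 · P_{23} = π_3 · P_{32}.
From π_1 · 2/5 = π_2 · 3/5: π_2/π_1 = (2/5)/(3/5) = 2/3.
From π_2 · 1/9 = π_3 · 1/7: π_3/π_2 = (1/9)/(1/7) = 7/9.
Take π_1 proportional to 1; then unnormalized π = (1, 2/3, 14/27). Normalize by dividing by the sum 59/27:
  π = (27/59, 18/59, 14/59).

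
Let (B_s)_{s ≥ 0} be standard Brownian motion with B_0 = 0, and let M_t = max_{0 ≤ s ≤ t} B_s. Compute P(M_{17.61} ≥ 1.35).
P(M_{17.61} ≥ 1.35) = 2·P(B_{17.61} ≥ 1.35) = 2(1 − Φ(1.35/√17.61)) ≈ 0.7477

By the reflection principle for Brownian motion, P(M_t ≥ a) = 2 · P(B_t ≥ a) for a ≥ 0. Since B_t ~ N(0, t), P(B_t ≥ 1.35) = 1 − Φ(1.35/√t) = 1 − Φ(1.35/√17.61) = 1 − Φ(0.3217). So
  P(M_{17.61} ≥ 1.35) = 2(1 − Φ(0.3217)) ≈ 0.7477.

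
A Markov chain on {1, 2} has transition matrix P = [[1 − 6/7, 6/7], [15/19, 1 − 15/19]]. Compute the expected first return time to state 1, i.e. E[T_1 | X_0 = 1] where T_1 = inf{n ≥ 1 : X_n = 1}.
E[T_1 | X_0 = 1] = 1/π_1 = 73/35

For an irreducible recurrent Markov chain with stationary distribution π, E[T_i | X_0 = i] = 1/π_i (Kac's formula). Here π_1 = (15/19)/(6/7 + 15/19) = (15/19)/(219/133) = 35/73, so E[T_1 | X_0 = 1] = 1/π_1 = (6/7 + 15/19)/(15/19) = (219/133)/(15/19) = 73/35.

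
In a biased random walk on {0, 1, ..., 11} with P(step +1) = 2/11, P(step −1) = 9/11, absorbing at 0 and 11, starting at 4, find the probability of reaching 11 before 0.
P(hit 11 before 0) = (1 − (9/2)^4) / (1 − (9/2)^11) = 119680/4483008223

Let u_k denote P(reach 11 before 0 | start at k). Boundary: u_0 = 0, u_11 = 1. Recurrence: u_k = 2/11·u_{k+1} + 9/11·u_{k-1} for 1 ≤ k ≤ 10. Try u_k = A + B·r^k with r = q/p = (9/11)/(2/11) = 9/2. Substitution satisfies the recurrence; boundary conditions give:
  u_k = (1 − r^k) / (1 − r^N) = (1 − (9/2)^4) / (1 − (9/2)^11) = 119680/4483008223.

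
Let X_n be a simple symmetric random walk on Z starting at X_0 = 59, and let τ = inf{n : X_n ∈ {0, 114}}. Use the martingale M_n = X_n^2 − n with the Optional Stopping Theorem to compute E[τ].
E[τ] = 3245

M_n = X_n^2 − n is a martingale (since E[X_{n+1}^2 | F_n] = X_n^2 + 1). By OST (τ has finite mean in a bounded region), E[M_τ] = E[M_0] = X_0^2 − 0 = 59^2 = 3481. Also E[M_τ] = E[X_τ^2] − E[τ]. The walk exits at 0 or 114, with P(hit 114 first) = 59/114, so E[X_τ^2] = 114^2 · 59/114 + 0 = 6726. Thus E[τ] = E[X_τ^2] − E[M_τ] = 6726 − 3481 = 3245 = 59(114 − 59) = 3245.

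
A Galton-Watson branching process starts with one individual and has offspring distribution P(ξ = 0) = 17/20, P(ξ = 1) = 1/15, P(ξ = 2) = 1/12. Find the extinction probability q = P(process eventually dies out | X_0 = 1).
q = 1

Mean offspring μ = 0·17/20 + 1·1/15 + 2·1/12 = 7/30 ≤ 1. For μ ≤ 1 with offspring not concentrated at 1, the Galton-Watson process goes extinct almost surely, so q = 1.
(Algebraic check: The pgf is f(s) = 17/20 + 1/15·s + 1/12·s². The extinction probability q is the smallest fixed point of f in [0, 1]. Setting s = f(s):
  1/12·s² + (1/15 − 1)·s + 17/20 = 0
  1/12·s² − (17/20 + 1/12)·s + 17/20 = 0
which factors as (s − 1)·(1/12·s − 17/20) = 0, giving roots s = 1 and s = (17/20)/(1/12) = 51/5. Since 51/5 ≥ 1, the smallest root in [0, 1] is s = 1.)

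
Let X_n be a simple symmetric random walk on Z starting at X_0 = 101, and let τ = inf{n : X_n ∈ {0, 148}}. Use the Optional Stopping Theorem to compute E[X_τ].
E[X_τ] = 101

X_n is a martingale and τ is a bounded-mean stopping time (indeed τ is finite a.s. with bounded expectation since the walk is in a bounded region). By the OST, E[X_τ] = E[X_0] = 101. Equivalently: E[X_τ] = 148 · P(hit 148 first) + 0 · P(hit 0 first) = 148 · (101/148) = 101.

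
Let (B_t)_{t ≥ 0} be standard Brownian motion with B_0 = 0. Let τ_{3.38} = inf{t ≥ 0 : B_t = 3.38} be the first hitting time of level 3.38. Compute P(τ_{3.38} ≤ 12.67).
P(τ_{3.38} ≤ 12.67) = 2(1 − Φ(3.38/√12.67)) = 2(1 − Φ(0.9496)) ≈ 0.3423

By the reflection principle for standard BM, P(τ_b ≤ t) = 2 · P(B_t ≥ b). Since B_t ~ N(0, t), P(B_t ≥ 3.38) = 1 − Φ(3.38/√t) = 1 − Φ(3.38/√12.67) = 1 − Φ(0.9496) ≈ 0.17116. Doubling: P(τ_{3.38} ≤ 12.67) ≈ 2 · 0.17116 = 0.34232 ≈ 0.3423.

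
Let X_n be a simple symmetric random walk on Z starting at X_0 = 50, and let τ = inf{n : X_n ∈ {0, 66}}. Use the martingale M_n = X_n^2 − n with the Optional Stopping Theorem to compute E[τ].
E[τ] = 800

M_n = X_n^2 − n is a martingale (since E[X_{n+1}^2 | F_n] = X_n^2 + 1). By OST (τ has finite mean in a bounded region), E[M_τ] = E[M_0] = X_0^2 − 0 = 50^2 = 2500. Also E[M_τ] = E[X_τ^2] − E[τ]. The walk exits at 0 or 66, with P(hit 66 first) = 50/66, so E[X_τ^2] = 66^2 · 50/66 + 0 = 3300. Thus E[τ] = E[X_τ^2] − E[M_τ] = 3300 − 2500 = 800 = 50(66 − 50) = 800.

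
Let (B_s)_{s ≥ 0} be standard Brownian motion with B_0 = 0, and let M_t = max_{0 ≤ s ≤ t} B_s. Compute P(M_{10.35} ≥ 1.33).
P(M_{10.35} ≥ 1.33) = 2·P(B_{10.35} ≥ 1.33) = 2(1 − Φ(1.33/√10.35)) ≈ 0.6793

By the reflection principle for Brownian motion, P(M_t ≥ a) = 2 · P(B_t ≥ a) for a ≥ 0. Since B_t ~ N(0, t), P(B_t ≥ 1.33) = 1 − Φ(1.33/√t) = 1 − Φ(1.33/√10.35) = 1 − Φ(0.4134). So
  P(M_{10.35} ≥ 1.33) = 2(1 − Φ(0.4134)) ≈ 0.6793.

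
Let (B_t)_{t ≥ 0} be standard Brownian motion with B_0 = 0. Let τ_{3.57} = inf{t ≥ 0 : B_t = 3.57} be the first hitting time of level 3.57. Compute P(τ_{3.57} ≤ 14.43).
P(τ_{3.57} ≤ 14.43) = 2(1 − Φ(3.57/√14.43)) = 2(1 − Φ(0.9398)) ≈ 0.3473

By the reflection principle for standard BM, P(τ_b ≤ t) = 2 · P(B_t ≥ b). Since B_t ~ N(0, t), P(B_t ≥ 3.57) = 1 − Φ(3.57/√t) = 1 − Φ(3.57/√14.43) = 1 − Φ(0.9398) ≈ 0.17366. Doubling: P(τ_{3.57} ≤ 14.43) ≈ 2 · 0.17366 = 0.34732 ≈ 0.3473.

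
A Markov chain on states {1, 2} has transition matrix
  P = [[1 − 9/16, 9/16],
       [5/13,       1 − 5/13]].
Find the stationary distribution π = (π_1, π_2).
π_1 = 80/197, π_2 = 117/197

Solve πP = π with π_1 + π_2 = 1. From πP = π: π_1 · (1 − 9/16) + π_2 · 5/13 = π_1 ⇒ π_2 · 5/13 = π_1 · 9/16 ⇒ π_2/π_1 = (9/16)/(5/13) = 117/80. Together with π_1 + π_2 = 1:
  π_1 = (5/13)/(9/16 + 5/13) = (5/13)/(197/208) = 80/197,
  π_2 = (9/16)/(9/16 + 5/13) = (9/16)/(197/208) = 117/197.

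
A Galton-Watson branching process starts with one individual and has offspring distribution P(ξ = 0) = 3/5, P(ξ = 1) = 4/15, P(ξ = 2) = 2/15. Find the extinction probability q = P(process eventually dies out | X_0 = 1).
q = 1

Mean offspring μ = 0·3/5 + 1·4/15 + 2·2/15 = 8/15 ≤ 1. For μ ≤ 1 with offspring not concentrated at 1, the Galton-Watson process goes extinct almost surely, so q = 1.
(Algebraic check: The pgf is f(s) = 3/5 + 4/15·s + 2/15·s². The extinction probability q is the smallest fixed point of f in [0, 1]. Setting s = f(s):
  2/15·s² + (4/15 − 1)·s + 3/5 = 0
  2/15·s² − (3/5 + 2/15)·s + 3/5 = 0
which factors as (s − 1)·(2/15·s − 3/5) = 0, giving roots s = 1 and s = (3/5)/(2/15) = 9/2. Since 9/2 ≥ 1, the smallest root in [0, 1] is s = 1.)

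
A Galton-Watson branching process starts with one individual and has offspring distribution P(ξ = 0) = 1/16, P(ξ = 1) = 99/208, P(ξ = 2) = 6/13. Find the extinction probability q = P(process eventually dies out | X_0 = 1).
q = 13/96

The pgf is f(s) = 1/16 + 99/208·s + 6/13·s². The extinction probability q is the smallest fixed point of f in [0, 1]. Setting s = f(s):
  6/13·s² + (99/208 − 1)·s + 1/16 = 0
  6/13·s² − (1/16 + 6/13)·s + 1/16 = 0
which factors as (s − 1)·(6/13·s − 1/16) = 0, giving roots s = 1 and s = (1/16)/(6/13) = 13/96.
Mean offspring μ = 99/208 + 2·6/13 = 291/208 > 1 (supercritical), so q < 1. The extinction probability is the smaller root: q = (1/16)/(6/13) = 13/96.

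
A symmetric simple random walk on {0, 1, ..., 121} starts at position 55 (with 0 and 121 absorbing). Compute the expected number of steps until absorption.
E[τ | X_0 = 55] = 3630

Let v_k = E[τ | X_0 = k]. Boundary: v_0 = v_121 = 0. Recurrence: v_k = 1 + (v_{k-1} + v_{k+1})/2 for 1 ≤ k ≤ 120. The particular solution to v_k − (v_{k-1} + v_{k+1})/2 = 1 is v_k = −k^2. Adding homogeneous solution A + B k and matching boundaries gives v_k = k (121 − k). Substituting k = 55: v_55 = 55 · 66 = 3630.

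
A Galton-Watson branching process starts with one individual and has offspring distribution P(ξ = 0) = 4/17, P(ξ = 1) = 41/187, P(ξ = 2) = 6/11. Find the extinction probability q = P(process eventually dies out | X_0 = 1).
q = 22/51

The pgf is f(s) = 4/17 + 41/187·s + 6/11·s². The extinction probability q is the smallest fixed point of f in [0, 1]. Setting s = f(s):
  6/11·s² + (41/187 − 1)·s + 4/17 = 0
  6/11·s² − (4/17 + 6/11)·s + 4/17 = 0
which factors as (s − 1)·(6/11·s − 4/17) = 0, giving roots s = 1 and s = (4/17)/(6/11) = 22/51.
Mean offspring μ = 41/187 + 2·6/11 = 245/187 > 1 (supercritical), so q < 1. The extinction probability is the smaller root: q = (4/17)/(6/11) = 22/51.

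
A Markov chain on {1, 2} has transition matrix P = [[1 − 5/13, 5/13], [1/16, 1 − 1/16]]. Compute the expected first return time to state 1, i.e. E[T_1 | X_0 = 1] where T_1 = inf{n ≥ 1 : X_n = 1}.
E[T_1 | X_0 = 1] = 1/π_1 = 93/13

For an irreducible recurrent Markov chain with stationary distribution π, E[T_i | X_0 = i] = 1/π_i (Kac's formula). Here π_1 = (1/16)/(5/13 + 1/16) = (1/16)/(93/208) = 13/93, so E[T_1 | X_0 = 1] = 1/π_1 = (5/13 + 1/16)/(1/16) = (93/208)/(1/16) = 93/13.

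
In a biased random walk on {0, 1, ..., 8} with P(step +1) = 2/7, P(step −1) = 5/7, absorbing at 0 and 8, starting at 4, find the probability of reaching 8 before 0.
P(hit 8 before 0) = (1 − (5/2)^4) / (1 − (5/2)^8) = 16/641

Let u_k denote P(reach 8 before 0 | start at k). Boundary: u_0 = 0, u_8 = 1. Recurrence: u_k = 2/7·u_{k+1} + 5/7·u_{k-1} for 1 ≤ k ≤ 7. Try u_k = A + B·r^k with r = q/p = (5/7)/(2/7) = 5/2. Substitution satisfies the recurrence; boundary conditions give:
  u_k = (1 − r^k) / (1 − r^N) = (1 − (5/2)^4) / (1 − (5/2)^8) = 16/641.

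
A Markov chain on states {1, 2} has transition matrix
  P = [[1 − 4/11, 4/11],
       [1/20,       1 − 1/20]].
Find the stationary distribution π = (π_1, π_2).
π_1 = 11/91, π_2 = 80/91

Solve πP = π with π_1 + π_2 = 1. From πP = π: π_1 · (1 − 4/11) + π_2 · 1/20 = π_1 ⇒ π_2 · 1/20 = π_1 · 4/11 ⇒ π_2/π_1 = (4/11)/(1/20) = 80/11. Together with π_1 + π_2 = 1:
  π_1 = (1/20)/(4/11 + 1/20) = (1/20)/(91/220) = 11/91,
  π_2 = (4/11)/(4/11 + 1/20) = (4/11)/(91/220) = 80/91.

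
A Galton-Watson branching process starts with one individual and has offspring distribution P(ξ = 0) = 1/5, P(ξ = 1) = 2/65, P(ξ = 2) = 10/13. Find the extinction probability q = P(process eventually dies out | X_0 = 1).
q = 13/50

The pgf is f(s) = 1/5 + 2/65·s + 10/13·s². The extinction probability q is the smallest fixed point of f in [0, 1]. Setting s = f(s):
  10/13·s² + (2/65 − 1)·s + 1/5 = 0
  10/13·s² − (1/5 + 10/13)·s + 1/5 = 0
which factors as (s − 1)·(10/13·s − 1/5) = 0, giving roots s = 1 and s = (1/5)/(10/13) = 13/50.
Mean offspring μ = 2/65 + 2·10/13 = 102/65 > 1 (supercritical), so q < 1. The extinction probability is the smaller root: q = (1/5)/(10/13) = 13/50.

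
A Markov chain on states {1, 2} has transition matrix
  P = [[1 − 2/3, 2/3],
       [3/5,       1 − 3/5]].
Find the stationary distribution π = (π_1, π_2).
π_1 = 9/19, π_2 = 10/19

Solve πP = π with π_1 + π_2 = 1. From πP = π: π_1 · (1 − 2/3) + π_2 · 3/5 = π_1 ⇒ π_2 · 3/5 = π_1 · 2/3 ⇒ π_2/π_1 = (2/3)/(3/5) = 10/9. Together with π_1 + π_2 = 1:
  π_1 = (3/5)/(2/3 + 3/5) = (3/5)/(19/15) = 9/19,
  π_2 = (2/3)/(2/3 + 3/5) = (2/3)/(19/15) = 10/19.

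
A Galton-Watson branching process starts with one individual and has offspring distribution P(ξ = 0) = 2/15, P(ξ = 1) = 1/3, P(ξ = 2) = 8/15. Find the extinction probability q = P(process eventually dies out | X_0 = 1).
q = 1/4

The pgf is f(s) = 2/15 + 1/3·s + 8/15·s². The extinction probability q is the smallest fixed point of f in [0, 1]. Setting s = f(s):
  8/15·s² + (1/3 − 1)·s + 2/15 = 0
  8/15·s² − (2/15 + 8/15)·s + 2/15 = 0
which factors as (s − 1)·(8/15·s − 2/15) = 0, giving roots s = 1 and s = (2/15)/(8/15) = 1/4.
Mean offspring μ = 1/3 + 2·8/15 = 7/5 > 1 (supercritical), so q < 1. The extinction probability is the smaller root: q = (2/15)/(8/15) = 1/4.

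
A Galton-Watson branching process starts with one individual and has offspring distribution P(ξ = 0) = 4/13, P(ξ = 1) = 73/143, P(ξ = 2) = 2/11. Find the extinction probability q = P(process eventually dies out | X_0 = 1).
q = 1

Mean offspring μ = 0·4/13 + 1·73/143 + 2·2/11 = 125/143 ≤ 1. For μ ≤ 1 with offspring not concentrated at 1, the Galton-Watson process goes extinct almost surely, so q = 1.
(Algebraic check: The pgf is f(s) = 4/13 + 73/143·s + 2/11·s². The extinction probability q is the smallest fixed point of f in [0, 1]. Setting s = f(s):
  2/11·s² + (73/143 − 1)·s + 4/13 = 0
  2/11·s² − (4/13 + 2/11)·s + 4/13 = 0
which factors as (s − 1)·(2/11·s − 4/13) = 0, giving roots s = 1 and s = (4/13)/(2/11) = 22/13. Since 22/13 ≥ 1, the smallest root in [0, 1] is s = 1.)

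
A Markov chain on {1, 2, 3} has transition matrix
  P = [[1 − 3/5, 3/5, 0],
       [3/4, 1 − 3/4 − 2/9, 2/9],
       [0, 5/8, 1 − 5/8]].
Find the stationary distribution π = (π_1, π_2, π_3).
π = (225/469, 180/469, 64/469)

This is a birth-death chain on three states, which satisfies detailed balance: π_1 · P_{12} = π_2 · P_{21} and π_2 · P_{23} = π_3 · P_{32}.
From π_1 · 3/5 = π_2 · 3/4: π_2/π_1 = (3/5)/(3/4) = 4/5.
From π_2 · 2/9 = π_3 · 5/8: π_3/π_2 = (2/9)/(5/8) = 16/45.
Take π_1 proportional to 1; then unnormalized π = (1, 4/5, 64/225). Normalize by dividing by the sum 469/225:
  π = (225/469, 180/469, 64/469).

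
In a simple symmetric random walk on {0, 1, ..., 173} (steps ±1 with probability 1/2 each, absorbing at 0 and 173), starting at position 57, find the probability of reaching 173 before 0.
P(hit 173 before 0) = 57/173

Let u_k = P(hit 173 before 0 | start at k). Then u_0 = 0, u_173 = 1, and u_k = u_{k-1}/2 + u_{k+1}/2 for 1 ≤ k ≤ 172. This harmonic recurrence is solved by u_k = k/173, giving u_57 = 57/173.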